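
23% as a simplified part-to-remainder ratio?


23% means 23 parts out of 100; remainder = 77
Part : remainder = 23:77
GCD = 1
= 23:77

23:77


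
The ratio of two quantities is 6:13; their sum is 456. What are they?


Let A = 6k, B = 13k.
6k + 13k = 456
19k = 456 → k = 456/19 = 24
A = 6×24 = 144, B = 13×24 = 312
= A = 144, B = 312

A = 144, B = 312


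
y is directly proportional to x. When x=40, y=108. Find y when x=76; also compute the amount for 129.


Direct proportion: y/x = constant
k = 108/40 = 2.7000
y at x=76: k × 76 = 108 × 76 / 40 = 8208/40 = 205.20
y at x=129: k × 129 = 108 × 129 / 40 = 13932/40 = 348.30
= 205.20 and 348.30

205.20 and 348.30


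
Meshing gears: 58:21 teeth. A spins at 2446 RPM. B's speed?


Gear ratio = 58:21 = 58:21
RPM_B = RPM_A × (teeth_A / teeth_B)
= 2446 × (58/21)
= 6755.6 RPM

6755.6 RPM


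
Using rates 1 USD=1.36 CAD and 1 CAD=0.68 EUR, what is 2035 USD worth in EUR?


Step 1: 2035 USD × 1.36 = 2767.60 CAD
Step 2: 2767.60 CAD × 0.68 = 1881.97 EUR
Implied rate USD→EUR = 1.36 × 0.68 = 0.9248
= 1881.97 EUR

1881.97 EUR


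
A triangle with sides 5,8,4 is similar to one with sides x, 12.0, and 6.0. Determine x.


Scale factor = 12.0/8 = 1.5
Missing side = 5 × 1.5
= 7.5

7.5


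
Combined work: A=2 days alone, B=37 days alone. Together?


Rate of A = 1/2 per day
Rate of B = 1/37 per day
Combined rate = 1/2 + 1/37 = 39/74 ≈ 0.5270 per day
Days = 1 / combined rate = 74/39
≈ 1.90 days

1.90 days


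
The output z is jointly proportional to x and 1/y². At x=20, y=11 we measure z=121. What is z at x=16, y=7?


z = k·x/y²
Solve for k using the known point: k = z·y²/x = 121×121/20 = 14641/20 = 732.0500
Now evaluate at x=16, y=7:
z = k × 16 / 49 = (14641 × 16) / (20 × 49) = 234256/980
≈ 239.0367

239.0367


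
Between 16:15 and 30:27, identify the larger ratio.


16/15 = 1.0667
30/27 = 1.1111
1.0667 < 1.1111, so 16:15 is less
= 30:27

30:27


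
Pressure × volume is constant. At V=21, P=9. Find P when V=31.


Inverse proportion: x × y = constant
k = 21 × 9 = 189
y₂ = k / 31 = 189 / 31
= 6.10

6.10


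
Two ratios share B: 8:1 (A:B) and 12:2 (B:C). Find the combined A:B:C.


Match B: multiply A:B by 12 → 96:12
Multiply B:C by 1 → 12:2
Combined: 96:12:2
GCD = 2
= 48:6:1

48:6:1


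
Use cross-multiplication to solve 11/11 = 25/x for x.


Cross multiply: 11 × x = 11 × 25
11x = 275
x = 275 / 11
= 25.00

25.00


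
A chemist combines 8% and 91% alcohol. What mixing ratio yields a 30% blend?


Let x parts of 8% mix with y parts of 91%.
8x + 91y = 30(x + y)
8x + 91y = 30x + 30y
x(8 - 30) = y(30 - 91)
x/y = (91 - 30)/(30 - 8) = 61/22
Simplify: 61:22
= 61:22

61:22


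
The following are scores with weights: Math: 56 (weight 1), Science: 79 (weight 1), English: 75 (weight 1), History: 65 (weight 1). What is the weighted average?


Numerator = 56×1 + 79×1 + 75×1 + 65×1
= 56 + 79 + 75 + 65
= 275
Total weight = 4
Weighted avg = 275/4
= 68.75

68.75


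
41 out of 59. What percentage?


Percentage = (part / whole) × 100
= (41 / 59) × 100
≈ 69.49%

69.49%


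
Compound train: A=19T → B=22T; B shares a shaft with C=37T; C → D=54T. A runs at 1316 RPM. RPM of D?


Stage 1: RPM_B = RPM_A × t_A/t_B = 1316 × 19/22 = 25004/22 ≈ 1136.55
B and C share a shaft → RPM_C = RPM_B
Stage 2: RPM_D = RPM_C × t_C/t_D = RPM_A × (t_A×t_C)/(t_B×t_D)
Overall ratio = (19×37)/(22×54) = 703/1188
RPM_D = 1316 × 703/1188 = 925148/1188
≈ 778.74 RPM

778.74 RPM


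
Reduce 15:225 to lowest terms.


GCD(15, 225) = 15
15/15 : 225/15
= 1:15

1:15


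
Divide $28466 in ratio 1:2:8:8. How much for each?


Total parts = 1 + 2 + 8 + 8 = 19
Part 1: 28466 × 1/19 = 1498.21
Part 2: 28466 × 2/19 = 2996.42
Part 3: 28466 × 8/19 = 11985.68
Part 4: 28466 × 8/19 = 11985.68
= Part 1: $1498.21, Part 2: $2996.42, Part 3: $11985.68, Part 4: $11985.68

Part 1: $1498.21, Part 2: $2996.42, Part 3: $11985.68, Part 4: $11985.68


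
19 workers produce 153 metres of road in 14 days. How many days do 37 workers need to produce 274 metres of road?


Days ∝ work / workers, so d₂ = d₁ × (m₁/m₂) × (w₂/w₁)
Workers factor (inverse): 19/37 ≈ 0.5135
Work factor (direct): 274/153 ≈ 1.7908
d₂ = 14 × 19/37 × 274/153 = (14 × 19 × 274) / (37 × 153) = 72884/5661
≈ 12.87 days

12.87 days


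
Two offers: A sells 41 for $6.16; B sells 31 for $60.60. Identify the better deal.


Deal A: $6.16/41 = $0.1502/unit
Deal B: $60.60/31 = $1.9548/unit
A is cheaper per unit
= Deal A

Deal A


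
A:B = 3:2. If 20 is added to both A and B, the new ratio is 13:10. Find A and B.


Let A = 3k, B = 2k.
(3k + 20) / (2k + 20) = 13/10
Cross-multiply: 10(3k + 20) = 13(2k + 20)
30k + 200 = 26k + 260
30k - 26k = 260 - 200
4k = 60
k = 60/4 = 15
A = 3×15 = 45, B = 2×15 = 30
= A = 45, B = 30

A = 45, B = 30


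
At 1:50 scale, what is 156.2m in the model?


Model size = real / scale
= 156.2 / 50
= 3.1240 m

3.1240 m


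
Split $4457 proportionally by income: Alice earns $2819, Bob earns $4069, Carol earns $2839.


Total income = 2819 + 4069 + 2839 = $9727
Alice: $4457 × 2819/9727 = $1291.69
Bob: $4457 × 4069/9727 = $1864.45
Carol: $4457 × 2839/9727 = $1300.86
= Alice: $1291.69, Bob: $1864.45, Carol: $1300.86

Alice: $1291.69, Bob: $1864.45, Carol: $1300.86


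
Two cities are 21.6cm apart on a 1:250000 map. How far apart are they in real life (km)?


Real distance = map distance × scale
= 21.6cm × 250000
= 5400000 cm = 54000.0 m
= 54.000 km

54.000 km


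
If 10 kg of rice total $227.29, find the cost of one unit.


Unit rate = total / quantity
= 227.29 / 10
= $22.73 per unit

$22.73 per unit


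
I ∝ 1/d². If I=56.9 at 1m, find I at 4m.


I₁d₁² = I₂d₂²
I₂ = I₁ × (d₁/d₂)²
= 56.9 × (1/4)²
= 56.9 × 1/16
= 56.9/16
≈ 3.5563

3.5563


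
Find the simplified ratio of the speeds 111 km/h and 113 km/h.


Ratio = 111:113
GCD = 1
Simplified = 111:113
Time ratio (same distance) = 113:111
Speed ratio = 111:113

111:113


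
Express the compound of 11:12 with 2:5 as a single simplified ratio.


Compound ratio = (11×2) : (12×5)
= 22:60
GCD = 2
= 11:30

11:30


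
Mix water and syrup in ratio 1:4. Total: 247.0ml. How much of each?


Total parts = 1 + 4 = 5
water: 247.0 × 1/5 = 49.4ml
syrup: 247.0 × 4/5 = 197.6ml
= 49.4ml and 197.6ml

49.4ml and 197.6ml


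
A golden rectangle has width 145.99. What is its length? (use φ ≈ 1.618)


φ = (1 + √5) / 2 ≈ 1.618
Length = width × φ = 145.99 × 1.618 = 236.21182
≈ 236.21

236.21


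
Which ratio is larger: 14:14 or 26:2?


14/14 = 1.0000
26/2 = 13.0000
1.0000 < 13.0000, so 14:14 is less
= 26:2

26:2


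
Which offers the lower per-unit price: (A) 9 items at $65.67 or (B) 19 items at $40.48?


Deal A: $65.67/9 = $7.2967/unit
Deal B: $40.48/19 = $2.1305/unit
B is cheaper per unit
= Deal B

Deal B


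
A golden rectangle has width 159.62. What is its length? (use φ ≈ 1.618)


φ = (1 + √5) / 2 ≈ 1.618
Length = width × φ = 159.62 × 1.618 = 258.26516
≈ 258.27

258.27


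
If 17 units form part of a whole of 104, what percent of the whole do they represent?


Percentage = (part / whole) × 100
= (17 / 104) × 100
≈ 16.35%

16.35%


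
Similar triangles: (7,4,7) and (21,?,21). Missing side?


Scale factor = 21/7 = 3
Missing side = 4 × 3
= 12.0

12.0


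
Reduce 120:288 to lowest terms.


GCD(120, 288) = 24
120/24 : 288/24
= 5:12

5:12


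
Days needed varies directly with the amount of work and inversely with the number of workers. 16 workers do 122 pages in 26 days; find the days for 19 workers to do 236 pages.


Days ∝ work / workers, so d₂ = d₁ × (m₁/m₂) × (w₂/w₁)
Workers factor (inverse): 16/19 ≈ 0.8421
Work factor (direct): 236/122 ≈ 1.9344
d₂ = 26 × 16/19 × 236/122 = (26 × 16 × 236) / (19 × 122) = 98176/2318
≈ 42.35 days

42.35 days


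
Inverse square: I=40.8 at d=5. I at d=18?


I₁d₁² = I₂d₂²
I₂ = I₁ × (d₁/d₂)²
= 40.8 × (5/18)²
= 40.8 × 25/324
= 1020/324
≈ 3.1481

3.1481


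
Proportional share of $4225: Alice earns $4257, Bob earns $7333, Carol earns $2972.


Total income = 4257 + 7333 + 2972 = $14562
Alice: $4225 × 4257/14562 = $1235.12
Bob: $4225 × 7333/14562 = $2127.59
Carol: $4225 × 2972/14562 = $862.29
= Alice: $1235.12, Bob: $2127.59, Carol: $862.29

Alice: $1235.12, Bob: $2127.59, Carol: $862.29


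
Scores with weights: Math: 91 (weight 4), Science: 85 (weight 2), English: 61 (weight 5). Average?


Numerator = 91×4 + 85×2 + 61×5
= 364 + 170 + 305
= 839
Total weight = 11
Weighted avg = 839/11
= 76.27

76.27


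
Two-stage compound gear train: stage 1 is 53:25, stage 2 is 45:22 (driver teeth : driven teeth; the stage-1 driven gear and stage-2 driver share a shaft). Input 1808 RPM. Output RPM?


Stage 1: RPM_B = RPM_A × t_A/t_B = 1808 × 53/25 = 95824/25 = 3832.96
B and C share a shaft → RPM_C = RPM_B
Stage 2: RPM_D = RPM_C × t_C/t_D = RPM_A × (t_A×t_C)/(t_B×t_D)
Overall ratio = (53×45)/(25×22) = 2385/550
RPM_D = 1808 × 2385/550 = 4312080/550
≈ 7840.15 RPM

7840.15 RPM


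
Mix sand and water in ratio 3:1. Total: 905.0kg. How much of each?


Total parts = 3 + 1 = 4
sand: 905.0 × 3/4 = 678.8kg
water: 905.0 × 1/4 = 226.3kg
= 678.8kg and 226.3kg

678.8kg and 226.3kg


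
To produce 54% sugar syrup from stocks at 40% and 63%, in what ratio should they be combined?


Let x parts of 40% mix with y parts of 63%.
40x + 63y = 54(x + y)
40x + 63y = 54x + 54y
x(40 - 54) = y(54 - 63)
x/y = (63 - 54)/(54 - 40) = 9/14
Simplify: 9:14
= 9:14

9:14


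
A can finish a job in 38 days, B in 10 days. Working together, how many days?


Rate of A = 1/38 per day
Rate of B = 1/10 per day
Combined rate = 1/38 + 1/10 = 48/380 ≈ 0.1263 per day
Days = 1 / combined rate = 380/48
≈ 7.92 days

7.92 days


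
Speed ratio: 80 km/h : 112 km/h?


Ratio = 80:112
GCD = 16
Simplified = 5:7
Time ratio (same distance) = 7:5
Speed ratio = 5:7

5:7


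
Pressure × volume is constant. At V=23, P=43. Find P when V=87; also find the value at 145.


Inverse proportion: x × y = constant
k = 23 × 43 = 989
At x=87: k/87 = 11.37
At x=145: k/145 = 6.82
= 11.37 and 6.82

11.37 and 6.82


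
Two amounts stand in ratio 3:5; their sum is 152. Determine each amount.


Let A = 3k, B = 5k.
3k + 5k = 152
8k = 152 → k = 152/8 = 19
A = 3×19 = 57, B = 5×19 = 95
= A = 57, B = 95

A = 57, B = 95


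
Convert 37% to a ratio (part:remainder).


37% means 37 parts out of 100; remainder = 63
Part : remainder = 37:63
GCD = 1
= 37:63

37:63


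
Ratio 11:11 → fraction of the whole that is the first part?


Total parts = 11 + 11 = 22
First part: 11/22 = 1/2
= 1/2

1/2


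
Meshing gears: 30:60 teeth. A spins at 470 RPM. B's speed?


Gear ratio = 30:60 = 1:2
RPM_B = RPM_A × (teeth_A / teeth_B)
= 470 × (30/60)
= 235.0 RPM

235.0 RPM


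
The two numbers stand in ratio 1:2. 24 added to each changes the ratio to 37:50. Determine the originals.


Let A = 1k, B = 2k.
(1k + 24) / (2k + 24) = 37/50
Cross-multiply: 50(1k + 24) = 37(2k + 24)
50k + 1200 = 74k + 888
50k - 74k = 888 - 1200
-24k = -312
k = -312/-24 = 13
A = 1×13 = 13, B = 2×13 = 26
= A = 13, B = 26

A = 13, B = 26


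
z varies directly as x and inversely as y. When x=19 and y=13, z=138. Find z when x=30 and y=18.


z = k·x/y
Solve for k using the known point: k = z·y/x = 138×13/19 = 1794/19 ≈ 94.4211
Now evaluate at x=30, y=18:
z = k × 30 / 18 = (1794 × 30) / (19 × 18) = 53820/342
≈ 157.3684

157.3684


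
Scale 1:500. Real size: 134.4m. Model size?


Model size = real / scale
= 134.4 / 500
= 0.2688 m

0.2688 m


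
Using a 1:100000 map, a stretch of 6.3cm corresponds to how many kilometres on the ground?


Real distance = map distance × scale
= 6.3cm × 100000
= 630000 cm = 6300.0 m
= 6.300 km

6.300 km


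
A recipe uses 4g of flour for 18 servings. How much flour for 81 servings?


Direct proportion: y/x = constant
k = 4/18 ≈ 0.2222
y₂ = k × 81 = 4 × 81 / 18 = 324/18
= 18.00

18.00


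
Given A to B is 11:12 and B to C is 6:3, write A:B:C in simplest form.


Match B: multiply A:B by 6 → 66:72
Multiply B:C by 12 → 72:36
Combined: 66:72:36
GCD = 6
= 11:12:6

11:12:6


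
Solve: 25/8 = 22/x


Cross multiply: 25 × x = 8 × 22
25x = 176
x = 176 / 25
= 7.04

7.04


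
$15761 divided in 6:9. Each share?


Total parts = 6 + 9 = 15
Part 1: 15761 × 6/15 = 6304.40
Part 2: 15761 × 9/15 = 9456.60
= Part 1: $6304.40, Part 2: $9456.60

Part 1: $6304.40, Part 2: $9456.60


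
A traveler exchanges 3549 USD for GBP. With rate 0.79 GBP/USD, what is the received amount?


Amount × rate = 3549 × 0.79
= 2803.71 GBP

2803.71 GBP


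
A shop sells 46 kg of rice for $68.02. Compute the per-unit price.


Unit rate = total / quantity
= 68.02 / 46
= $1.48 per unit

$1.48 per unit


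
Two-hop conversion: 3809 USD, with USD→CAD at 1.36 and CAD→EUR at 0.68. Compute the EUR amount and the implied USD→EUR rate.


Step 1: 3809 USD × 1.36 = 5180.24 CAD
Step 2: 5180.24 CAD × 0.68 = 3522.56 EUR
Implied rate USD→EUR = 1.36 × 0.68 = 0.9248
= 3522.56 EUR; implied rate 0.9248 EUR/USD

3522.56 EUR; implied rate 0.9248 EUR/USD


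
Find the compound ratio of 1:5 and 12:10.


Compound ratio = (1×12) : (5×10)
= 12:50
GCD = 2
= 6:25

6:25


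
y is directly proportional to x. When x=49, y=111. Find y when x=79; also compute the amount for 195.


Direct proportion: y/x = constant
k = 111/49 ≈ 2.2653
y at x=79: k × 79 = 111 × 79 / 49 = 8769/49 ≈ 178.96
y at x=195: k × 195 = 111 × 195 / 49 = 21645/49 ≈ 441.73
= 178.96 and 441.73

178.96 and 441.73


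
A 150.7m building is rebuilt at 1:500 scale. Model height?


Model size = real / scale
= 150.7 / 500
= 0.3014 m

0.3014 m


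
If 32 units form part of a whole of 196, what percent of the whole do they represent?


Percentage = (part / whole) × 100
= (32 / 196) × 100
≈ 16.33%

16.33%


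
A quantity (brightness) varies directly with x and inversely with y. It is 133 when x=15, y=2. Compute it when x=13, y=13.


z = k·x/y
Solve for k using the known point: k = z·y/x = 133×2/15 = 266/15 ≈ 17.7333
Now evaluate at x=13, y=13:
z = k × 13 / 13 = (266 × 13) / (15 × 13) = 3458/195
≈ 17.7333

17.7333


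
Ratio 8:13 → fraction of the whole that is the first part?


Total parts = 8 + 13 = 21
First part: 8/21 = 8/21
= 8/21

8/21


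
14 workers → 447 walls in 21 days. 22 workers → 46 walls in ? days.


Days ∝ work / workers, so d₂ = d₁ × (m₁/m₂) × (w₂/w₁)
Workers factor (inverse): 14/22 ≈ 0.6364
Work factor (direct): 46/447 ≈ 0.1029
d₂ = 21 × 14/22 × 46/447 = (21 × 14 × 46) / (22 × 447) = 13524/9834
≈ 1.38 days

1.38 days


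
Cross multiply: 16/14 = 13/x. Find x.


Cross multiply: 16 × x = 14 × 13
16x = 182
x = 182 / 16
= 11.38

11.38


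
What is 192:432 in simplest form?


GCD(192, 432) = 48
192/48 : 432/48
= 4:9

4:9


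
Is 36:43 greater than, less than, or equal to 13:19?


36/43 = 0.8372
13/19 = 0.6842
0.8372 > 0.6842, so 36:43 is greater
= greater than

greater than


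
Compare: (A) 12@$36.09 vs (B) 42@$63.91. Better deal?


Deal A: $36.09/12 = $3.0075/unit
Deal B: $63.91/42 = $1.5217/unit
B is cheaper per unit
= Deal B

Deal B


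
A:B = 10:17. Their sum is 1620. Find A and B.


Let A = 10k, B = 17k.
10k + 17k = 1620
27k = 1620 → k = 1620/27 = 60
A = 10×60 = 600, B = 17×60 = 1020
= A = 600, B = 1020

A = 600, B = 1020


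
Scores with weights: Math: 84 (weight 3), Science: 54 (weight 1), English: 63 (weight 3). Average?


Numerator = 84×3 + 54×1 + 63×3
= 252 + 54 + 189
= 495
Total weight = 7
Weighted avg = 495/7
= 70.71

70.71


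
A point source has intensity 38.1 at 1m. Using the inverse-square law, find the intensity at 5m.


I₁d₁² = I₂d₂²
I₂ = I₁ × (d₁/d₂)²
= 38.1 × (1/5)²
= 38.1 × 1/25
= 38.1/25
= 1.5240

1.5240


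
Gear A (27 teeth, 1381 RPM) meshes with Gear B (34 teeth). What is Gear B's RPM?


Gear ratio = 27:34 = 27:34
RPM_B = RPM_A × (teeth_A / teeth_B)
= 1381 × (27/34)
= 1096.7 RPM

1096.7 RPM


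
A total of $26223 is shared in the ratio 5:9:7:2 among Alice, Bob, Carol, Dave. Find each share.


Total parts = 5 + 9 + 7 + 2 = 23
Alice: 26223 × 5/23 = 5700.65
Bob: 26223 × 9/23 = 10261.17
Carol: 26223 × 7/23 = 7980.91
Dave: 26223 × 2/23 = 2280.26
= Alice: $5700.65, Bob: $10261.17, Carol: $7980.91, Dave: $2280.26

Alice: $5700.65, Bob: $10261.17, Carol: $7980.91, Dave: $2280.26


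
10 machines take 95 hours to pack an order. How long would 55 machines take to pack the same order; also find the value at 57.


Inverse proportion: x × y = constant
k = 10 × 95 = 950
At x=55: k/55 = 17.27
At x=57: k/57 = 16.67
= 17.27 and 16.67

17.27 and 16.67


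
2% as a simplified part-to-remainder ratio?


2% means 2 parts out of 100; remainder = 98
Part : remainder = 2:98
GCD = 2
= 1:49

1:49


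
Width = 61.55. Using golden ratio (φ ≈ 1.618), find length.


φ = (1 + √5) / 2 ≈ 1.618
Length = width × φ = 61.55 × 1.618 = 99.5879
≈ 99.59

99.59


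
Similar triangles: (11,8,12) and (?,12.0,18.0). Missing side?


Scale factor = 12.0/8 = 1.5
Missing side = 11 × 1.5
= 16.5

16.5


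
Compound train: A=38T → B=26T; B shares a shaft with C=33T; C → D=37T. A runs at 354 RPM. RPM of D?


Stage 1: RPM_B = RPM_A × t_A/t_B = 354 × 38/26 = 13452/26 ≈ 517.38
B and C share a shaft → RPM_C = RPM_B
Stage 2: RPM_D = RPM_C × t_C/t_D = RPM_A × (t_A×t_C)/(t_B×t_D)
Overall ratio = (38×33)/(26×37) = 1254/962
RPM_D = 354 × 1254/962 = 443916/962
≈ 461.45 RPM

461.45 RPM


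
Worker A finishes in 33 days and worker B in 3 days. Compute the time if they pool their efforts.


Rate of A = 1/33 per day
Rate of B = 1/3 per day
Combined rate = 1/33 + 1/3 = 36/99 ≈ 0.3636 per day
Days = 1 / combined rate = 99/36
= 2.75 days

2.75 days


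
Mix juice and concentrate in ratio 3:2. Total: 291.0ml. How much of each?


Total parts = 3 + 2 = 5
juice: 291.0 × 3/5 = 174.6ml
concentrate: 291.0 × 2/5 = 116.4ml
= 174.6ml and 116.4ml

174.6ml and 116.4ml


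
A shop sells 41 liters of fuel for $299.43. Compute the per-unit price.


Unit rate = total / quantity
= 299.43 / 41
= $7.30 per unit

$7.30 per unit


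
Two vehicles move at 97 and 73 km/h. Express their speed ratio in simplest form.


Ratio = 97:73
GCD = 1
Simplified = 97:73
Time ratio (same distance) = 73:97
Speed ratio = 97:73

97:73


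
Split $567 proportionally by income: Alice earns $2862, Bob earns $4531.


Total income = 2862 + 4531 = $7393
Alice: $567 × 2862/7393 = $219.50
Bob: $567 × 4531/7393 = $347.50
= Alice: $219.50, Bob: $347.50

Alice: $219.50, Bob: $347.50


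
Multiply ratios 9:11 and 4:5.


Compound ratio = (9×4) : (11×5)
= 36:55
GCD = 1
= 36:55

36:55


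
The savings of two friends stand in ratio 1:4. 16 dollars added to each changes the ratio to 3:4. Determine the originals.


Let A = 1k, B = 4k.
(1k + 16) / (4k + 16) = 3/4
Cross-multiply: 4(1k + 16) = 3(4k + 16)
4k + 64 = 12k + 48
4k - 12k = 48 - 64
-8k = -16
k = -16/-8 = 2
A = 1×2 = 2, B = 4×2 = 8
= A = 2, B = 8

A = 2, B = 8


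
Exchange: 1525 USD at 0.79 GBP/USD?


Amount × rate = 1525 × 0.79
= 1204.75 GBP

1204.75 GBP


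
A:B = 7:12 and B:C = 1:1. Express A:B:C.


Match B: multiply A:B by 1 → 7:12
Multiply B:C by 12 → 12:12
Combined: 7:12:12
GCD = 1
= 7:12:12

7:12:12


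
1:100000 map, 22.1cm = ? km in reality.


Real distance = map distance × scale
= 22.1cm × 100000
= 2210000 cm = 22100.0 m
= 22.100 km

22.100 km


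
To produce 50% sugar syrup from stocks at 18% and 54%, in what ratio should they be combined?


Let x parts of 18% mix with y parts of 54%.
18x + 54y = 50(x + y)
18x + 54y = 50x + 50y
x(18 - 50) = y(50 - 54)
x/y = (54 - 50)/(50 - 18) = 4/32
Simplify: 1:8
= 1:8

1:8


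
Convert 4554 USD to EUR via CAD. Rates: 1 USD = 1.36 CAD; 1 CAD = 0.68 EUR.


Step 1: 4554 USD × 1.36 = 6193.44 CAD
Step 2: 6193.44 CAD × 0.68 = 4211.54 EUR
Implied rate USD→EUR = 1.36 × 0.68 = 0.9248
= 4211.54 EUR

4211.54 EUR


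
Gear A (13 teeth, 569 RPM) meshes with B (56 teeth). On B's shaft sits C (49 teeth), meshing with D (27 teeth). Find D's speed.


Stage 1: RPM_B = RPM_A × t_A/t_B = 569 × 13/56 = 7397/56 ≈ 132.09
B and C share a shaft → RPM_C = RPM_B
Stage 2: RPM_D = RPM_C × t_C/t_D = RPM_A × (t_A×t_C)/(t_B×t_D)
Overall ratio = (13×49)/(56×27) = 637/1512
RPM_D = 569 × 637/1512 = 362453/1512
≈ 239.72 RPM

239.72 RPM


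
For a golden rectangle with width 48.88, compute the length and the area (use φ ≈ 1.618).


φ = (1 + √5) / 2 ≈ 1.618
Length = width × φ = 48.88 × 1.618 = 79.08784
≈ 79.09
Area = width × length = 48.88 × 79.08784 = 3865.8136192 ≈ 3865.81
= Length: 79.09, Area: 3865.81

Length: 79.09, Area: 3865.81


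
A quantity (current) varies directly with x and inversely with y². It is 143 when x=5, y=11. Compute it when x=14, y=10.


z = k·x/y²
Solve for k using the known point: k = z·y²/x = 143×121/5 = 17303/5 = 3460.6000
Now evaluate at x=14, y=10:
z = k × 14 / 100 = (17303 × 14) / (5 × 100) = 242242/500
= 484.4840

484.4840


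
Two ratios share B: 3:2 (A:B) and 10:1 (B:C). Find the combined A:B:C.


Match B: multiply A:B by 10 → 30:20
Multiply B:C by 2 → 20:2
Combined: 30:20:2
GCD = 2
= 15:10:1

15:10:1


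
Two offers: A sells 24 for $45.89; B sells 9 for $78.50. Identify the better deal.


Deal A: $45.89/24 = $1.9121/unit
Deal B: $78.50/9 = $8.7222/unit
A is cheaper per unit
= Deal A

Deal A


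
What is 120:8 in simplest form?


GCD(120, 8) = 8
120/8 : 8/8
= 15:1

15:1


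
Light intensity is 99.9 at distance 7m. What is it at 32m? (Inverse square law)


I₁d₁² = I₂d₂²
I₂ = I₁ × (d₁/d₂)²
= 99.9 × (7/32)²
= 99.9 × 49/1024
= 4895.1/1024
≈ 4.7804

4.7804


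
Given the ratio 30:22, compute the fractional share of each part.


Total parts = 30 + 22 = 52
First part: 30/52 = 15/26
Second part: 22/52 = 11/26
= 15/26 and 11/26

15/26 and 11/26


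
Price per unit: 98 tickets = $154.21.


Unit rate = total / quantity
= 154.21 / 98
= $1.57 per unit

$1.57 per unit


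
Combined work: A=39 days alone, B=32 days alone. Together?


Rate of A = 1/39 per day
Rate of B = 1/32 per day
Combined rate = 1/39 + 1/32 = 71/1248 ≈ 0.0569 per day
Days = 1 / combined rate = 1248/71
≈ 17.58 days

17.58 days


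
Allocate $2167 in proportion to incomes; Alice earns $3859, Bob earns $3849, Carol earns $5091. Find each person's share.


Total income = 3859 + 3849 + 5091 = $12799
Alice: $2167 × 3859/12799 = $653.37
Bob: $2167 × 3849/12799 = $651.67
Carol: $2167 × 5091/12799 = $861.96
= Alice: $653.37, Bob: $651.67, Carol: $861.96

Alice: $653.37, Bob: $651.67, Carol: $861.96


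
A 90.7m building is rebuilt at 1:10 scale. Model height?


Model size = real / scale
= 90.7 / 10
= 9.0700 m

9.0700 m


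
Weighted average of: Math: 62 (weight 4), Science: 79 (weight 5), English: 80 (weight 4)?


Numerator = 62×4 + 79×5 + 80×4
= 248 + 395 + 320
= 963
Total weight = 13
Weighted avg = 963/13
= 74.08

74.08


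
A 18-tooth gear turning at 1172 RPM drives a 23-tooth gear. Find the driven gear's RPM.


Gear ratio = 18:23 = 18:23
RPM_B = RPM_A × (teeth_A / teeth_B)
= 1172 × (18/23)
= 917.2 RPM

917.2 RPM


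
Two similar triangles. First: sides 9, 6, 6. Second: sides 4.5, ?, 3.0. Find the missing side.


Scale factor = 4.5/9 = 0.5
Missing side = 6 × 0.5
= 3.0

3.0


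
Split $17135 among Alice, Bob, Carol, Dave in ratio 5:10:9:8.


Total parts = 5 + 10 + 9 + 8 = 32
Alice: 17135 × 5/32 = 2677.34
Bob: 17135 × 10/32 = 5354.69
Carol: 17135 × 9/32 = 4819.22
Dave: 17135 × 8/32 = 4283.75
= Alice: $2677.34, Bob: $5354.69, Carol: $4819.22, Dave: $4283.75

Alice: $2677.34, Bob: $5354.69, Carol: $4819.22, Dave: $4283.75


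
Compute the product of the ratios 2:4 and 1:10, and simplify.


Compound ratio = (2×1) : (4×10)
= 2:40
GCD = 2
= 1:20

1:20


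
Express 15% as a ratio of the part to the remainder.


15% means 15 parts out of 100; remainder = 85
Part : remainder = 15:85
GCD = 5
= 3:17

3:17


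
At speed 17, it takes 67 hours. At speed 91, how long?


Inverse proportion: x × y = constant
k = 17 × 67 = 1139
y₂ = k / 91 = 1139 / 91
= 12.52

12.52


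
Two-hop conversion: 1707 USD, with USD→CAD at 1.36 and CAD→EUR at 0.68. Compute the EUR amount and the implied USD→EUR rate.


Step 1: 1707 USD × 1.36 = 2321.52 CAD
Step 2: 2321.52 CAD × 0.68 = 1578.63 EUR
Implied rate USD→EUR = 1.36 × 0.68 = 0.9248
= 1578.63 EUR; implied rate 0.9248 EUR/USD

1578.63 EUR; implied rate 0.9248 EUR/USD


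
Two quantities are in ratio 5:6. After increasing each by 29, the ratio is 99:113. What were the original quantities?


Let A = 5k, B = 6k.
(5k + 29) / (6k + 29) = 99/113
Cross-multiply: 113(5k + 29) = 99(6k + 29)
565k + 3277 = 594k + 2871
565k - 594k = 2871 - 3277
-29k = -406
k = -406/-29 = 14
A = 5×14 = 70, B = 6×14 = 84
= A = 70, B = 84

A = 70, B = 84


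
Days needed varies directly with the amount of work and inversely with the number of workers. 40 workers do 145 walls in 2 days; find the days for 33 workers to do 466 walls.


Days ∝ work / workers, so d₂ = d₁ × (m₁/m₂) × (w₂/w₁)
Workers factor (inverse): 40/33 ≈ 1.2121
Work factor (direct): 466/145 ≈ 3.2138
d₂ = 2 × 40/33 × 466/145 = (2 × 40 × 466) / (33 × 145) = 37280/4785
≈ 7.79 days

7.79 days


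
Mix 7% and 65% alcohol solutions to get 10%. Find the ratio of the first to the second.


Let x parts of 7% mix with y parts of 65%.
7x + 65y = 10(x + y)
7x + 65y = 10x + 10y
x(7 - 10) = y(10 - 65)
x/y = (65 - 10)/(10 - 7) = 55/3
Simplify: 55:3
= 55:3

55:3


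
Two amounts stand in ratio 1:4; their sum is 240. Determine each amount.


Let A = 1k, B = 4k.
1k + 4k = 240
5k = 240 → k = 240/5 = 48
A = 1×48 = 48, B = 4×48 = 192
= A = 48, B = 192

A = 48, B = 192


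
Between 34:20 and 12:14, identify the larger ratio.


34/20 = 1.7000
12/14 = 0.8571
1.7000 > 0.8571, so 34:20 is greater
= 34:20

34:20


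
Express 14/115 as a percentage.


Percentage = (part / whole) × 100
= (14 / 115) × 100
≈ 12.17%

12.17%


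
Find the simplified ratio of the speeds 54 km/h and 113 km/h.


Ratio = 54:113
GCD = 1
Simplified = 54:113
Time ratio (same distance) = 113:54
Speed ratio = 54:113

54:113


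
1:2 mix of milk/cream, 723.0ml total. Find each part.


Total parts = 1 + 2 = 3
milk: 723.0 × 1/3 = 241.0ml
cream: 723.0 × 2/3 = 482.0ml
= 241.0ml and 482.0ml

241.0ml and 482.0ml


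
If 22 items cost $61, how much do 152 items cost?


Direct proportion: y/x = constant
k = 61/22 ≈ 2.7727
y₂ = k × 152 = 61 × 152 / 22 = 9272/22
≈ 421.45

421.45


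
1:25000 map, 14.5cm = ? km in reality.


Real distance = map distance × scale
= 14.5cm × 25000
= 362500 cm = 3625.0 m
= 3.625 km

3.625 km


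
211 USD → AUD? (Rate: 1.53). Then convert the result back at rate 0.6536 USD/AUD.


Amount × rate = 211 × 1.53 = 322.83 AUD
Round-trip: 322.83 × 0.6536 = 211.00 USD
= 322.83 AUD, then 211.00 USD

322.83 AUD, then 211.00 USD


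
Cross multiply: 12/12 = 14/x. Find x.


Cross multiply: 12 × x = 12 × 14
12x = 168
x = 168 / 12
= 14.00

14.00


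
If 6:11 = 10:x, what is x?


Cross multiply: 6 × x = 11 × 10
6x = 110
x = 110 / 6
= 18.33

18.33


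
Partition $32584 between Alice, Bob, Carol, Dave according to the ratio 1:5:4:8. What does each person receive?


Total parts = 1 + 5 + 4 + 8 = 18
Alice: 32584 × 1/18 = 1810.22
Bob: 32584 × 5/18 = 9051.11
Carol: 32584 × 4/18 = 7240.89
Dave: 32584 × 8/18 = 14481.78
= Alice: $1810.22, Bob: $9051.11, Carol: $7240.89, Dave: $14481.78

Alice: $1810.22, Bob: $9051.11, Carol: $7240.89, Dave: $14481.78


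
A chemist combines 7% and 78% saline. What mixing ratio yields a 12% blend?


Let x parts of 7% mix with y parts of 78%.
7x + 78y = 12(x + y)
7x + 78y = 12x + 12y
x(7 - 12) = y(12 - 78)
x/y = (78 - 12)/(12 - 7) = 66/5
Simplify: 66:5
= 66:5

66:5


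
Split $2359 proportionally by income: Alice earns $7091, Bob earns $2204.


Total income = 7091 + 2204 = $9295
Alice: $2359 × 7091/9295 = $1799.64
Bob: $2359 × 2204/9295 = $559.36
= Alice: $1799.64, Bob: $559.36

Alice: $1799.64, Bob: $559.36


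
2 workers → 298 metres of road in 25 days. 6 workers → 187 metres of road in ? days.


Days ∝ work / workers, so d₂ = d₁ × (m₁/m₂) × (w₂/w₁)
Workers factor (inverse): 2/6 ≈ 0.3333
Work factor (direct): 187/298 ≈ 0.6275
d₂ = 25 × 2/6 × 187/298 = (25 × 2 × 187) / (6 × 298) = 9350/1788
≈ 5.23 days

5.23 days


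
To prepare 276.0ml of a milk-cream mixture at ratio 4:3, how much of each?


Total parts = 4 + 3 = 7
milk: 276.0 × 4/7 = 157.7ml
cream: 276.0 × 3/7 = 118.3ml
= 157.7ml and 118.3ml

157.7ml and 118.3ml


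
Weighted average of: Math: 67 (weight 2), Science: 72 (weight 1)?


Numerator = 67×2 + 72×1
= 134 + 72
= 206
Total weight = 3
Weighted avg = 206/3
= 68.67

68.67


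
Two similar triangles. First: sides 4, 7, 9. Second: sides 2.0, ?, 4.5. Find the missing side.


Scale factor = 2.0/4 = 0.5
Missing side = 7 × 0.5
= 3.5

3.5


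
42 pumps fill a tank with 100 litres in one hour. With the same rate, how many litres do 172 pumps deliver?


Direct proportion: y/x = constant
k = 100/42 ≈ 2.3810
y₂ = k × 172 = 100 × 172 / 42 = 17200/42
≈ 409.52

409.52


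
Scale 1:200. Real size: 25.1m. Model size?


Model size = real / scale
= 25.1 / 200
= 0.1255 m

0.1255 m


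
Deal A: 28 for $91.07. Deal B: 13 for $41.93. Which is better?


Deal A: $91.07/28 = $3.2525/unit
Deal B: $41.93/13 = $3.2254/unit
B is cheaper per unit
= Deal B

Deal B


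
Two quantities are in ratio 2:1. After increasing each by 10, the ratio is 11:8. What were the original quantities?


Let A = 2k, B = 1k.
(2k + 10) / (1k + 10) = 11/8
Cross-multiply: 8(2k + 10) = 11(1k + 10)
16k + 80 = 11k + 110
16k - 11k = 110 - 80
5k = 30
k = 30/5 = 6
A = 2×6 = 12, B = 1×6 = 6
= A = 12, B = 6

A = 12, B = 6


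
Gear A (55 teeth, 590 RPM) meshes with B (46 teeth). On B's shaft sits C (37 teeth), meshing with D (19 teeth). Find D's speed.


Stage 1: RPM_B = RPM_A × t_A/t_B = 590 × 55/46 = 32450/46 ≈ 705.43
B and C share a shaft → RPM_C = RPM_B
Stage 2: RPM_D = RPM_C × t_C/t_D = RPM_A × (t_A×t_C)/(t_B×t_D)
Overall ratio = (55×37)/(46×19) = 2035/874
RPM_D = 590 × 2035/874 = 1200650/874
≈ 1373.74 RPM

1373.74 RPM


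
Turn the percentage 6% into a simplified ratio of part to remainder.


6% means 6 parts out of 100; remainder = 94
Part : remainder = 6:94
GCD = 2
= 3:47

3:47


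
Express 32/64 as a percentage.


Percentage = (part / whole) × 100
= (32 / 64) × 100
= 50.00%

50.00%


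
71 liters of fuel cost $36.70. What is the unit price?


Unit rate = total / quantity
= 36.70 / 71
= $0.52 per unit

$0.52 per unit


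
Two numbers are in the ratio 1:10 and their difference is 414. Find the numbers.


Let A = 1k, B = 10k.
10k - 1k = 414
9k = 414 → k = 414/9 = 46
A = 1×46 = 46, B = 10×46 = 460
= A = 46, B = 460

A = 46, B = 460


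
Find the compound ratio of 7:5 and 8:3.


Compound ratio = (7×8) : (5×3)
= 56:15
GCD = 1
= 56:15

56:15


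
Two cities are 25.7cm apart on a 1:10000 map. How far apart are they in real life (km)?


Real distance = map distance × scale
= 25.7cm × 10000
= 257000 cm = 2570.0 m
= 2.570 km

2.570 km


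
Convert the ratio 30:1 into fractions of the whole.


Total parts = 30 + 1 = 31
First part: 30/31 = 30/31
Second part: 1/31 = 1/31
= 30/31 and 1/31

30/31 and 1/31


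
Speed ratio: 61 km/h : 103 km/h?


Ratio = 61:103
GCD = 1
Simplified = 61:103
Time ratio (same distance) = 103:61
Speed ratio = 61:103

61:103


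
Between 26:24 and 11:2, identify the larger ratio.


26/24 = 1.0833
11/2 = 5.5000
1.0833 < 5.5000, so 26:24 is less
= 11:2

11:2


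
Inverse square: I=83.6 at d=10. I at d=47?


I₁d₁² = I₂d₂²
I₂ = I₁ × (d₁/d₂)²
= 83.6 × (10/47)²
= 83.6 × 100/2209
= 8360/2209
≈ 3.7845

3.7845


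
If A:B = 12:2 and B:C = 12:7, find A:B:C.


Match B: multiply A:B by 12 → 144:24
Multiply B:C by 2 → 24:14
Combined: 144:24:14
GCD = 2
= 72:12:7

72:12:7


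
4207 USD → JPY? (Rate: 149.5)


Amount × rate = 4207 × 149.5
= 628946.50 JPY

628946.50 JPY


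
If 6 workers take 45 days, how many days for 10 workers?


Inverse proportion: x × y = constant
k = 6 × 45 = 270
y₂ = k / 10 = 270 / 10
= 27.00

27.00


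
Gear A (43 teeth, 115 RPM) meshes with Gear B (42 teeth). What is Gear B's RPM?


Gear ratio = 43:42 = 43:42
RPM_B = RPM_A × (teeth_A / teeth_B)
= 115 × (43/42)
= 117.7 RPM

117.7 RPM


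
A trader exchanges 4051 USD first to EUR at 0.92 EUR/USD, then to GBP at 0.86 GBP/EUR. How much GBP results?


Step 1: 4051 USD × 0.92 = 3726.92 EUR
Step 2: 3726.92 EUR × 0.86 = 3205.15 GBP
Implied rate USD→GBP = 0.92 × 0.86 = 0.7912
= 3205.15 GBP

3205.15 GBP


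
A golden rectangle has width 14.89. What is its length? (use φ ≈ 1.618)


φ = (1 + √5) / 2 ≈ 1.618
Length = width × φ = 14.89 × 1.618 = 24.09202
≈ 24.09

24.09


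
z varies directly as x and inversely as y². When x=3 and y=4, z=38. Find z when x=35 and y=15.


z = k·x/y²
Solve for k using the known point: k = z·y²/x = 38×16/3 = 608/3 ≈ 202.6667
Now evaluate at x=35, y=15:
z = k × 35 / 225 = (608 × 35) / (3 × 225) = 21280/675
≈ 31.5259

31.5259


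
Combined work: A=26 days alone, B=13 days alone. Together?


Rate of A = 1/26 per day
Rate of B = 1/13 per day
Combined rate = 1/26 + 1/13 = 39/338 ≈ 0.1154 per day
Days = 1 / combined rate = 338/39
≈ 8.67 days

8.67 days


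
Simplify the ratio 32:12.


GCD(32, 12) = 4
32/4 : 12/4
= 8:3

8:3


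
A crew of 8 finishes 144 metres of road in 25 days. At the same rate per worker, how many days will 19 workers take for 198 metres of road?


Days ∝ work / workers, so d₂ = d₁ × (m₁/m₂) × (w₂/w₁)
Workers factor (inverse): 8/19 ≈ 0.4211
Work factor (direct): 198/144 = 1.3750
d₂ = 25 × 8/19 × 198/144 = (25 × 8 × 198) / (19 × 144) = 39600/2736
≈ 14.47 days

14.47 days


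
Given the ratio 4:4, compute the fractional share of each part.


Total parts = 4 + 4 = 8
First part: 4/8 = 1/2
Second part: 4/8 = 1/2
= 1/2 and 1/2

1/2 and 1/2


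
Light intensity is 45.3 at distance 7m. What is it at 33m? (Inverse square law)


I₁d₁² = I₂d₂²
I₂ = I₁ × (d₁/d₂)²
= 45.3 × (7/33)²
= 45.3 × 49/1089
= 2219.7/1089
≈ 2.0383

2.0383


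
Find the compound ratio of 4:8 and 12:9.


Compound ratio = (4×12) : (8×9)
= 48:72
GCD = 24
= 2:3

2:3


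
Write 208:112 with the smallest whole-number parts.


GCD(208, 112) = 16
208/16 : 112/16
= 13:7

13:7


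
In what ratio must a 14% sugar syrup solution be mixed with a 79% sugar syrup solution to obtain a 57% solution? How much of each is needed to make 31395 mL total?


Let x parts of 14% mix with y parts of 79%.
14x + 79y = 57(x + y)
14x + 79y = 57x + 57y
x(14 - 57) = y(57 - 79)
x/y = (79 - 57)/(57 - 14) = 22/43
Simplify: 22:43
Total parts = 65; one part = 31395/65 = 483.00 mL
14% solution: 22×483.00 = 10626.00 mL
79% solution: 43×483.00 = 20769.00 mL
= ratio 22:43; 10626.00 mL and 20769.00 mL

ratio 22:43; 10626.00 mL and 20769.00 mL


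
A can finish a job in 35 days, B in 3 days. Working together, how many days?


Rate of A = 1/35 per day
Rate of B = 1/3 per day
Combined rate = 1/35 + 1/3 = 38/105 ≈ 0.3619 per day
Days = 1 / combined rate = 105/38
≈ 2.76 days

2.76 days


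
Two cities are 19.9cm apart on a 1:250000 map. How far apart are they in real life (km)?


Real distance = map distance × scale
= 19.9cm × 250000
= 4975000 cm = 49750.0 m
= 49.750 km

49.750 km


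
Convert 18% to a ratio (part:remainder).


18% means 18 parts out of 100; remainder = 82
Part : remainder = 18:82
GCD = 2
= 9:41

9:41


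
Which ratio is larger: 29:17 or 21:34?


29/17 = 1.7059
21/34 = 0.6176
1.7059 > 0.6176, so 29:17 is greater
= 29:17

29:17


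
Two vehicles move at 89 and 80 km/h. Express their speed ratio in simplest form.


Ratio = 89:80
GCD = 1
Simplified = 89:80
Time ratio (same distance) = 80:89
Speed ratio = 89:80

89:80


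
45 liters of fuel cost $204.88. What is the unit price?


Unit rate = total / quantity
= 204.88 / 45
= $4.55 per unit

$4.55 per unit


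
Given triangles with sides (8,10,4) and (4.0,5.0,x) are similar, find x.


Scale factor = 4.0/8 = 0.5
Missing side = 4 × 0.5
= 2.0

2.0


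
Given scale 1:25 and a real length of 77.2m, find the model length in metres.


Model size = real / scale
= 77.2 / 25
= 3.0880 m

3.0880 m


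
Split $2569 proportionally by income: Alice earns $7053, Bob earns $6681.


Total income = 7053 + 6681 = $13734
Alice: $2569 × 7053/13734 = $1319.29
Bob: $2569 × 6681/13734 = $1249.71
= Alice: $1319.29, Bob: $1249.71

Alice: $1319.29, Bob: $1249.71


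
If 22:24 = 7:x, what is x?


Cross multiply: 22 × x = 24 × 7
22x = 168
x = 168 / 22
= 7.64

7.64


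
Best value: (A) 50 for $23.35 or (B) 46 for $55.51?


Deal A: $23.35/50 = $0.4670/unit
Deal B: $55.51/46 = $1.2067/unit
A is cheaper per unit
= Deal A

Deal A


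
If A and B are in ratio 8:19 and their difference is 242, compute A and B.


Let A = 8k, B = 19k.
19k - 8k = 242
11k = 242 → k = 242/11 = 22
A = 8×22 = 176, B = 19×22 = 418
= A = 176, B = 418

A = 176, B = 418


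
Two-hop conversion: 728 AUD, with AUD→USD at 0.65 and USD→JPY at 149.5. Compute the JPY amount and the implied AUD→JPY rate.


Step 1: 728 AUD × 0.65 = 473.20 USD
Step 2: 473.20 USD × 149.5 = 70743.40 JPY
Implied rate AUD→JPY = 0.65 × 149.5 = 97.1750
= 70743.40 JPY; implied rate 97.1750 JPY/AUD

70743.40 JPY; implied rate 97.1750 JPY/AUD


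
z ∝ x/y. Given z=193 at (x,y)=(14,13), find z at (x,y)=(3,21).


z = k·x/y
Solve for k using the known point: k = z·y/x = 193×13/14 = 2509/14 ≈ 179.2143
Now evaluate at x=3, y=21:
z = k × 3 / 21 = (2509 × 3) / (14 × 21) = 7527/294
≈ 25.6020

25.6020


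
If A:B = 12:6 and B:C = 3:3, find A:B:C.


Match B: multiply A:B by 3 → 36:18
Multiply B:C by 6 → 18:18
Combined: 36:18:18
GCD = 18
= 2:1:1

2:1:1


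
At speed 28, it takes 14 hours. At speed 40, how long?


Inverse proportion: x × y = constant
k = 28 × 14 = 392
y₂ = k / 40 = 392 / 40
= 9.80

9.80


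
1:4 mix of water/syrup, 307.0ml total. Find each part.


Total parts = 1 + 4 = 5
water: 307.0 × 1/5 = 61.4ml
syrup: 307.0 × 4/5 = 245.6ml
= 61.4ml and 245.6ml

61.4ml and 245.6ml


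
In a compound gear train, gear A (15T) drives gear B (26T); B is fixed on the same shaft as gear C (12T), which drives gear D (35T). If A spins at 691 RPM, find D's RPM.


Stage 1: RPM_B = RPM_A × t_A/t_B = 691 × 15/26 = 10365/26 ≈ 398.65
B and C share a shaft → RPM_C = RPM_B
Stage 2: RPM_D = RPM_C × t_C/t_D = RPM_A × (t_A×t_C)/(t_B×t_D)
Overall ratio = (15×12)/(26×35) = 180/910
RPM_D = 691 × 180/910 = 124380/910
≈ 136.68 RPM

136.68 RPM


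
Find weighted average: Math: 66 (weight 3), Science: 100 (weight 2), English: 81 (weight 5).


Numerator = 66×3 + 100×2 + 81×5
= 198 + 200 + 405
= 803
Total weight = 10
Weighted avg = 803/10
= 80.30

80.30
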